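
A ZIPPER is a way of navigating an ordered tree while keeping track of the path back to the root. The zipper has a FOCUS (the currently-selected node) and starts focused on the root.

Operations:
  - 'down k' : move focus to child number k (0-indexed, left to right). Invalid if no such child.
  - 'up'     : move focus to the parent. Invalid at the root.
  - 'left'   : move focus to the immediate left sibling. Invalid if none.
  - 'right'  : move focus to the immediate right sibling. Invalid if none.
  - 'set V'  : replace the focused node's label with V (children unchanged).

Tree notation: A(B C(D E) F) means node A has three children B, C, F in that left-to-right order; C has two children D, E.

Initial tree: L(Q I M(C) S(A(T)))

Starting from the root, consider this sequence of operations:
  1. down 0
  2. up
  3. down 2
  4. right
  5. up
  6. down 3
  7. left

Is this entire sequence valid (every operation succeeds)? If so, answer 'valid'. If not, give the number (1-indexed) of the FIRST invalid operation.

Step 1 (down 0): focus=Q path=0 depth=1 children=[] left=[] right=['I', 'M', 'S'] parent=L
Step 2 (up): focus=L path=root depth=0 children=['Q', 'I', 'M', 'S'] (at root)
Step 3 (down 2): focus=M path=2 depth=1 children=['C'] left=['Q', 'I'] right=['S'] parent=L
Step 4 (right): focus=S path=3 depth=1 children=['A'] left=['Q', 'I', 'M'] right=[] parent=L
Step 5 (up): focus=L path=root depth=0 children=['Q', 'I', 'M', 'S'] (at root)
Step 6 (down 3): focus=S path=3 depth=1 children=['A'] left=['Q', 'I', 'M'] right=[] parent=L
Step 7 (left): focus=M path=2 depth=1 children=['C'] left=['Q', 'I'] right=['S'] parent=L

Answer: valid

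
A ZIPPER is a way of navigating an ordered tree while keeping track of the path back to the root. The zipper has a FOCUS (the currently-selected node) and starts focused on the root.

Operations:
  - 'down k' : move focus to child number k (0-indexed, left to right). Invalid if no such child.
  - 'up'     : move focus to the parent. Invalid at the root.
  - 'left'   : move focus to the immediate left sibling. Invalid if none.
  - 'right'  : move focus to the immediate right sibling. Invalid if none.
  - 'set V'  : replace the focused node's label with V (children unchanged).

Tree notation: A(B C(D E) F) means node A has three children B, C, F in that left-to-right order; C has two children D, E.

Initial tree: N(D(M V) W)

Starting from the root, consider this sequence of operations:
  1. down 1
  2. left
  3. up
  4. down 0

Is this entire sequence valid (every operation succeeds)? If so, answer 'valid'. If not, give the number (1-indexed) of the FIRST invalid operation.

Step 1 (down 1): focus=W path=1 depth=1 children=[] left=['D'] right=[] parent=N
Step 2 (left): focus=D path=0 depth=1 children=['M', 'V'] left=[] right=['W'] parent=N
Step 3 (up): focus=N path=root depth=0 children=['D', 'W'] (at root)
Step 4 (down 0): focus=D path=0 depth=1 children=['M', 'V'] left=[] right=['W'] parent=N

Answer: valid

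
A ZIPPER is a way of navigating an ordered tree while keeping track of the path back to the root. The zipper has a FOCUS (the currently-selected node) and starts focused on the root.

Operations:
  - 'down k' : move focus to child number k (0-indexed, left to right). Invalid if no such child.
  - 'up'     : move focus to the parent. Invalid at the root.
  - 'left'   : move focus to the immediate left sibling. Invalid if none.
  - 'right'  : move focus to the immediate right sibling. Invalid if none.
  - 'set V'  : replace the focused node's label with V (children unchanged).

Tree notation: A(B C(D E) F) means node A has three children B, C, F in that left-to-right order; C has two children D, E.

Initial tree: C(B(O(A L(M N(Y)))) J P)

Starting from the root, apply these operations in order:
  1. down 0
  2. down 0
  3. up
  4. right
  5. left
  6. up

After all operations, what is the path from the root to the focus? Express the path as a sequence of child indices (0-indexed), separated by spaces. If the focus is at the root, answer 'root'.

Answer: root

Derivation:
Step 1 (down 0): focus=B path=0 depth=1 children=['O'] left=[] right=['J', 'P'] parent=C
Step 2 (down 0): focus=O path=0/0 depth=2 children=['A', 'L'] left=[] right=[] parent=B
Step 3 (up): focus=B path=0 depth=1 children=['O'] left=[] right=['J', 'P'] parent=C
Step 4 (right): focus=J path=1 depth=1 children=[] left=['B'] right=['P'] parent=C
Step 5 (left): focus=B path=0 depth=1 children=['O'] left=[] right=['J', 'P'] parent=C
Step 6 (up): focus=C path=root depth=0 children=['B', 'J', 'P'] (at root)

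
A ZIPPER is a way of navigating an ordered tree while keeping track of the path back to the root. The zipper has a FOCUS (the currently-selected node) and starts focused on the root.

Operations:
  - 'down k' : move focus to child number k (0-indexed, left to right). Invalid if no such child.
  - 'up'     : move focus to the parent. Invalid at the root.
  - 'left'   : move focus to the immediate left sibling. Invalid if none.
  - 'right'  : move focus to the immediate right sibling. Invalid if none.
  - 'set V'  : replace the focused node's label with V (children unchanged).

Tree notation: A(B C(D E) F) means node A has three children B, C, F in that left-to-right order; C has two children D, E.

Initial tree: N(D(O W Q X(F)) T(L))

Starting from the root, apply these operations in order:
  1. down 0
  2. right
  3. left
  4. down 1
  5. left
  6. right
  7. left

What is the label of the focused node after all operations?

Step 1 (down 0): focus=D path=0 depth=1 children=['O', 'W', 'Q', 'X'] left=[] right=['T'] parent=N
Step 2 (right): focus=T path=1 depth=1 children=['L'] left=['D'] right=[] parent=N
Step 3 (left): focus=D path=0 depth=1 children=['O', 'W', 'Q', 'X'] left=[] right=['T'] parent=N
Step 4 (down 1): focus=W path=0/1 depth=2 children=[] left=['O'] right=['Q', 'X'] parent=D
Step 5 (left): focus=O path=0/0 depth=2 children=[] left=[] right=['W', 'Q', 'X'] parent=D
Step 6 (right): focus=W path=0/1 depth=2 children=[] left=['O'] right=['Q', 'X'] parent=D
Step 7 (left): focus=O path=0/0 depth=2 children=[] left=[] right=['W', 'Q', 'X'] parent=D

Answer: O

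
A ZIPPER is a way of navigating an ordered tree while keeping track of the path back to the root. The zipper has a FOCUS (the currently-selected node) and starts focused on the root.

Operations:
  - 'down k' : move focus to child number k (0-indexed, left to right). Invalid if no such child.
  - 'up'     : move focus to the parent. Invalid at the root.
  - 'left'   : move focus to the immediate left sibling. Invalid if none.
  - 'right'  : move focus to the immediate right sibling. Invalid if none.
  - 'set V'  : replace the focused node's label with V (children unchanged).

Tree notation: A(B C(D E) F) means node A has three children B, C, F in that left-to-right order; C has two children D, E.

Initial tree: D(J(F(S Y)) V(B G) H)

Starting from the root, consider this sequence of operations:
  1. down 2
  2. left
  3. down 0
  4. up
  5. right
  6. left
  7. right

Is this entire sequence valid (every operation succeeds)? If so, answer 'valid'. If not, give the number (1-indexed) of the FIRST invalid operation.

Step 1 (down 2): focus=H path=2 depth=1 children=[] left=['J', 'V'] right=[] parent=D
Step 2 (left): focus=V path=1 depth=1 children=['B', 'G'] left=['J'] right=['H'] parent=D
Step 3 (down 0): focus=B path=1/0 depth=2 children=[] left=[] right=['G'] parent=V
Step 4 (up): focus=V path=1 depth=1 children=['B', 'G'] left=['J'] right=['H'] parent=D
Step 5 (right): focus=H path=2 depth=1 children=[] left=['J', 'V'] right=[] parent=D
Step 6 (left): focus=V path=1 depth=1 children=['B', 'G'] left=['J'] right=['H'] parent=D
Step 7 (right): focus=H path=2 depth=1 children=[] left=['J', 'V'] right=[] parent=D

Answer: valid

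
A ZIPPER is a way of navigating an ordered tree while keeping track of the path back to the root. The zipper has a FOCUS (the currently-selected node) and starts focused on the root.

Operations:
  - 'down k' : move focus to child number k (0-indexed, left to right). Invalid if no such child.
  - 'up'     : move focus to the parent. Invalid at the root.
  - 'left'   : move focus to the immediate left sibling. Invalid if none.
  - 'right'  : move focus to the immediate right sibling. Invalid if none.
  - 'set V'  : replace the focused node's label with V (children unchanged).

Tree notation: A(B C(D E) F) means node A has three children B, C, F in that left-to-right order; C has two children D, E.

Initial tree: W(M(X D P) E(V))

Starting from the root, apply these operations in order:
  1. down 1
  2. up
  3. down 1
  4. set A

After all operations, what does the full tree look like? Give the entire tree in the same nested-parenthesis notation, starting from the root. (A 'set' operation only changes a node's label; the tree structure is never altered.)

Answer: W(M(X D P) A(V))

Derivation:
Step 1 (down 1): focus=E path=1 depth=1 children=['V'] left=['M'] right=[] parent=W
Step 2 (up): focus=W path=root depth=0 children=['M', 'E'] (at root)
Step 3 (down 1): focus=E path=1 depth=1 children=['V'] left=['M'] right=[] parent=W
Step 4 (set A): focus=A path=1 depth=1 children=['V'] left=['M'] right=[] parent=W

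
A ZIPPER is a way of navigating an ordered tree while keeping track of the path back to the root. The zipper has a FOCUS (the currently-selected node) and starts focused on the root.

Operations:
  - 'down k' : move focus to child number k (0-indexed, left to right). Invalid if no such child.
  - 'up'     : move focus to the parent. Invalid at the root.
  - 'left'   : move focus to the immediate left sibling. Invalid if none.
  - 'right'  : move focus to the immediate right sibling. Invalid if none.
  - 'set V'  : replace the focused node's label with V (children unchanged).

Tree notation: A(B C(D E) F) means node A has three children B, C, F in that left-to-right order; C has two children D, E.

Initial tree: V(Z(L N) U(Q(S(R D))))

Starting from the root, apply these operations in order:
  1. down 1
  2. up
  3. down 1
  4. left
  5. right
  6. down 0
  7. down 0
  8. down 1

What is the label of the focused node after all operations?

Step 1 (down 1): focus=U path=1 depth=1 children=['Q'] left=['Z'] right=[] parent=V
Step 2 (up): focus=V path=root depth=0 children=['Z', 'U'] (at root)
Step 3 (down 1): focus=U path=1 depth=1 children=['Q'] left=['Z'] right=[] parent=V
Step 4 (left): focus=Z path=0 depth=1 children=['L', 'N'] left=[] right=['U'] parent=V
Step 5 (right): focus=U path=1 depth=1 children=['Q'] left=['Z'] right=[] parent=V
Step 6 (down 0): focus=Q path=1/0 depth=2 children=['S'] left=[] right=[] parent=U
Step 7 (down 0): focus=S path=1/0/0 depth=3 children=['R', 'D'] left=[] right=[] parent=Q
Step 8 (down 1): focus=D path=1/0/0/1 depth=4 children=[] left=['R'] right=[] parent=S

Answer: D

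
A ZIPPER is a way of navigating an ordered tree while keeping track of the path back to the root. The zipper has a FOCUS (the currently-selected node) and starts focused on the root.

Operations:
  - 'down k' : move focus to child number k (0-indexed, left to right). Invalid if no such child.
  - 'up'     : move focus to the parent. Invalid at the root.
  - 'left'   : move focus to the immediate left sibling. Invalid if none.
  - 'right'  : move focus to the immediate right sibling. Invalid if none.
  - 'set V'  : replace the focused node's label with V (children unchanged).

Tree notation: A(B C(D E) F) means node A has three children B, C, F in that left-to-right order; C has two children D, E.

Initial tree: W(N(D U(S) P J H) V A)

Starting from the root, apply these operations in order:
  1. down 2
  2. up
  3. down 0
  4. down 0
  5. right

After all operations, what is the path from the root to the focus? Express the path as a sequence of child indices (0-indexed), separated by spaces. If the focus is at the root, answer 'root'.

Step 1 (down 2): focus=A path=2 depth=1 children=[] left=['N', 'V'] right=[] parent=W
Step 2 (up): focus=W path=root depth=0 children=['N', 'V', 'A'] (at root)
Step 3 (down 0): focus=N path=0 depth=1 children=['D', 'U', 'P', 'J', 'H'] left=[] right=['V', 'A'] parent=W
Step 4 (down 0): focus=D path=0/0 depth=2 children=[] left=[] right=['U', 'P', 'J', 'H'] parent=N
Step 5 (right): focus=U path=0/1 depth=2 children=['S'] left=['D'] right=['P', 'J', 'H'] parent=N

Answer: 0 1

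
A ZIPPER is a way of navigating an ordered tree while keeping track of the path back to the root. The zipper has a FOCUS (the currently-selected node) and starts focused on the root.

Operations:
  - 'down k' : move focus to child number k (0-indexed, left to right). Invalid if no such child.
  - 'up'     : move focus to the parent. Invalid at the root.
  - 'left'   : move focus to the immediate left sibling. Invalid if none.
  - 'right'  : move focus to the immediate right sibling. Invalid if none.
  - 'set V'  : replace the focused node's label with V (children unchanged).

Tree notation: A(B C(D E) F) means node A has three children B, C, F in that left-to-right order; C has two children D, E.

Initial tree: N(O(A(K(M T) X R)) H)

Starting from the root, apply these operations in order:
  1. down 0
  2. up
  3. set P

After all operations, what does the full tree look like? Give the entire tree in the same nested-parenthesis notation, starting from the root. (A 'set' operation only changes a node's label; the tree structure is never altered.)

Step 1 (down 0): focus=O path=0 depth=1 children=['A'] left=[] right=['H'] parent=N
Step 2 (up): focus=N path=root depth=0 children=['O', 'H'] (at root)
Step 3 (set P): focus=P path=root depth=0 children=['O', 'H'] (at root)

Answer: P(O(A(K(M T) X R)) H)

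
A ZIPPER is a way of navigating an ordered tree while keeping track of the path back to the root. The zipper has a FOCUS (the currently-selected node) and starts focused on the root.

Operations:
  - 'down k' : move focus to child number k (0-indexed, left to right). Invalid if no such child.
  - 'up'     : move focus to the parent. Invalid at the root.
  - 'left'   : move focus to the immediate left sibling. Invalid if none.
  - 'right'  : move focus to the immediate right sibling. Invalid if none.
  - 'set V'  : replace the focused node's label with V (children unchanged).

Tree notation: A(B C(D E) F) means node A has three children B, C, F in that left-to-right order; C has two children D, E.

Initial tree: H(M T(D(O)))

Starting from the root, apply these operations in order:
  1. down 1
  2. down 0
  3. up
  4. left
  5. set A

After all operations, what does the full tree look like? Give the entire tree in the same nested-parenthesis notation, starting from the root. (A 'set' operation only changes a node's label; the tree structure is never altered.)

Answer: H(A T(D(O)))

Derivation:
Step 1 (down 1): focus=T path=1 depth=1 children=['D'] left=['M'] right=[] parent=H
Step 2 (down 0): focus=D path=1/0 depth=2 children=['O'] left=[] right=[] parent=T
Step 3 (up): focus=T path=1 depth=1 children=['D'] left=['M'] right=[] parent=H
Step 4 (left): focus=M path=0 depth=1 children=[] left=[] right=['T'] parent=H
Step 5 (set A): focus=A path=0 depth=1 children=[] left=[] right=['T'] parent=H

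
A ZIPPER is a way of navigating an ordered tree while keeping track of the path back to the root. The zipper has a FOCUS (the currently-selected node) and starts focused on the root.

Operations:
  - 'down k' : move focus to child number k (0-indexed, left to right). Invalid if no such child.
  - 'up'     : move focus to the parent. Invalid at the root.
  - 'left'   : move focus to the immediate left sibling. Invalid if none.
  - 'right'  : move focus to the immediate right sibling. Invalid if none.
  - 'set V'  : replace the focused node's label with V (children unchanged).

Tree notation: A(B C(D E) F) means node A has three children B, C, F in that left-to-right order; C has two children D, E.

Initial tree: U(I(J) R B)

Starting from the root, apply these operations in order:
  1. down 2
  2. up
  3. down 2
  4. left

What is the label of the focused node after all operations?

Answer: R

Derivation:
Step 1 (down 2): focus=B path=2 depth=1 children=[] left=['I', 'R'] right=[] parent=U
Step 2 (up): focus=U path=root depth=0 children=['I', 'R', 'B'] (at root)
Step 3 (down 2): focus=B path=2 depth=1 children=[] left=['I', 'R'] right=[] parent=U
Step 4 (left): focus=R path=1 depth=1 children=[] left=['I'] right=['B'] parent=U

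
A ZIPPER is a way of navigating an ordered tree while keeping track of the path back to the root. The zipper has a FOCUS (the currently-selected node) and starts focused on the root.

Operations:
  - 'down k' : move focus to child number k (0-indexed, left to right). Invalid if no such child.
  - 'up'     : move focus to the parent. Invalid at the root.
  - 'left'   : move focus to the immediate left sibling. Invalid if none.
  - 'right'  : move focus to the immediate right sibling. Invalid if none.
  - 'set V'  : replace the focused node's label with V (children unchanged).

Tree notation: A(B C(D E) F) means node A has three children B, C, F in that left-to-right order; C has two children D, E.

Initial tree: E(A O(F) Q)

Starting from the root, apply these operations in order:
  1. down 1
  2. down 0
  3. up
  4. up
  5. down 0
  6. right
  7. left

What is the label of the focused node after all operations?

Step 1 (down 1): focus=O path=1 depth=1 children=['F'] left=['A'] right=['Q'] parent=E
Step 2 (down 0): focus=F path=1/0 depth=2 children=[] left=[] right=[] parent=O
Step 3 (up): focus=O path=1 depth=1 children=['F'] left=['A'] right=['Q'] parent=E
Step 4 (up): focus=E path=root depth=0 children=['A', 'O', 'Q'] (at root)
Step 5 (down 0): focus=A path=0 depth=1 children=[] left=[] right=['O', 'Q'] parent=E
Step 6 (right): focus=O path=1 depth=1 children=['F'] left=['A'] right=['Q'] parent=E
Step 7 (left): focus=A path=0 depth=1 children=[] left=[] right=['O', 'Q'] parent=E

Answer: A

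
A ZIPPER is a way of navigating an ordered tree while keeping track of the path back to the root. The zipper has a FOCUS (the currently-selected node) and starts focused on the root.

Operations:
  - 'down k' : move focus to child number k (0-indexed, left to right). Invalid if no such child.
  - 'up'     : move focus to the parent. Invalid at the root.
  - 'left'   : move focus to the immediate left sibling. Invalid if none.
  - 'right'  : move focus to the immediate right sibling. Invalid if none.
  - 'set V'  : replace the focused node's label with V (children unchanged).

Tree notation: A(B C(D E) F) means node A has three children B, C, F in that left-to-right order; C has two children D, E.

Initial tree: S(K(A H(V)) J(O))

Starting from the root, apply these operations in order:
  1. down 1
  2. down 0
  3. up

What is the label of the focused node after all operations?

Step 1 (down 1): focus=J path=1 depth=1 children=['O'] left=['K'] right=[] parent=S
Step 2 (down 0): focus=O path=1/0 depth=2 children=[] left=[] right=[] parent=J
Step 3 (up): focus=J path=1 depth=1 children=['O'] left=['K'] right=[] parent=S

Answer: J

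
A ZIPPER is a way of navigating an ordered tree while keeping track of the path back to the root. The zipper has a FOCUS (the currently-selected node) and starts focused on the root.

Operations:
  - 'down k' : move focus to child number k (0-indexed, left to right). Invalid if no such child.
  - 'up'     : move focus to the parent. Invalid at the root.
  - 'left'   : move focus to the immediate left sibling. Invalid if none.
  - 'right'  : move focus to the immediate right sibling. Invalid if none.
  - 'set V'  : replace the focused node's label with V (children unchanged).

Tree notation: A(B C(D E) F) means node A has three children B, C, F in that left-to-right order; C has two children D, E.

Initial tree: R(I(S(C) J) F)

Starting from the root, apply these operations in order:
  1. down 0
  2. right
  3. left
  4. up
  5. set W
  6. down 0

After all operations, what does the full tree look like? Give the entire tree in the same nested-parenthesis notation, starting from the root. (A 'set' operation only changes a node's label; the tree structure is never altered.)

Answer: W(I(S(C) J) F)

Derivation:
Step 1 (down 0): focus=I path=0 depth=1 children=['S', 'J'] left=[] right=['F'] parent=R
Step 2 (right): focus=F path=1 depth=1 children=[] left=['I'] right=[] parent=R
Step 3 (left): focus=I path=0 depth=1 children=['S', 'J'] left=[] right=['F'] parent=R
Step 4 (up): focus=R path=root depth=0 children=['I', 'F'] (at root)
Step 5 (set W): focus=W path=root depth=0 children=['I', 'F'] (at root)
Step 6 (down 0): focus=I path=0 depth=1 children=['S', 'J'] left=[] right=['F'] parent=W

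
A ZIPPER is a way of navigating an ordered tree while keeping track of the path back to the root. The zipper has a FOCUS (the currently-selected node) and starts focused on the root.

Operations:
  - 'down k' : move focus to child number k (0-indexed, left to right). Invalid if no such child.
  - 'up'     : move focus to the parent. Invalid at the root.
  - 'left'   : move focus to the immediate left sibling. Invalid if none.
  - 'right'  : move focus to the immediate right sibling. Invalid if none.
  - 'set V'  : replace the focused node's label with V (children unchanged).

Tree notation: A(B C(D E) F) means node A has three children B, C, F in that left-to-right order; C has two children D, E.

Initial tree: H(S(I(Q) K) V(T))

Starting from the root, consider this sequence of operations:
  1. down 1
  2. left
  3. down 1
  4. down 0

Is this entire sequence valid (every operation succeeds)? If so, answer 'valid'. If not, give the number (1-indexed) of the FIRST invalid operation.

Step 1 (down 1): focus=V path=1 depth=1 children=['T'] left=['S'] right=[] parent=H
Step 2 (left): focus=S path=0 depth=1 children=['I', 'K'] left=[] right=['V'] parent=H
Step 3 (down 1): focus=K path=0/1 depth=2 children=[] left=['I'] right=[] parent=S
Step 4 (down 0): INVALID

Answer: 4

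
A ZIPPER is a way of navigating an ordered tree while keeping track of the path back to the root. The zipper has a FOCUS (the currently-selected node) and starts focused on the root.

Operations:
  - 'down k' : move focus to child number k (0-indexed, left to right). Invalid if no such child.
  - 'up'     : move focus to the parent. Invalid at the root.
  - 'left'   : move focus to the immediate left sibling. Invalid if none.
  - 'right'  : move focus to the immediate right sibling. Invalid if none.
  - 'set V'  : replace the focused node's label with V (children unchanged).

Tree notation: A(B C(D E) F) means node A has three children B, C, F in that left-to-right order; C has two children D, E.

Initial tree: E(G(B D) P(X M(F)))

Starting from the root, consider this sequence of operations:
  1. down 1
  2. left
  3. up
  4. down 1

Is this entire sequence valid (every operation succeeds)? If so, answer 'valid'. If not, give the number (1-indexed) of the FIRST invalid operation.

Step 1 (down 1): focus=P path=1 depth=1 children=['X', 'M'] left=['G'] right=[] parent=E
Step 2 (left): focus=G path=0 depth=1 children=['B', 'D'] left=[] right=['P'] parent=E
Step 3 (up): focus=E path=root depth=0 children=['G', 'P'] (at root)
Step 4 (down 1): focus=P path=1 depth=1 children=['X', 'M'] left=['G'] right=[] parent=E

Answer: valid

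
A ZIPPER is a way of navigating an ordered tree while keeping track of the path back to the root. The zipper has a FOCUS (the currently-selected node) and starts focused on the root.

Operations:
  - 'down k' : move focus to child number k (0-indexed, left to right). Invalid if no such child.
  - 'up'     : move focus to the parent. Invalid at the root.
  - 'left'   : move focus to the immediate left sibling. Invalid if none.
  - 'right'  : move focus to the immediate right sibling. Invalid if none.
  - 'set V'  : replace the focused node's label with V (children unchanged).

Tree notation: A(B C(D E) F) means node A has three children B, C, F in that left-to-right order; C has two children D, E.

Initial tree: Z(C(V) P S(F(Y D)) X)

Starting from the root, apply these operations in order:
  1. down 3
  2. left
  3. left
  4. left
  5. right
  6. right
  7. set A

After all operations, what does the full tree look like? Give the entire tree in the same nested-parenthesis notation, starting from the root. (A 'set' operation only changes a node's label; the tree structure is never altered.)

Step 1 (down 3): focus=X path=3 depth=1 children=[] left=['C', 'P', 'S'] right=[] parent=Z
Step 2 (left): focus=S path=2 depth=1 children=['F'] left=['C', 'P'] right=['X'] parent=Z
Step 3 (left): focus=P path=1 depth=1 children=[] left=['C'] right=['S', 'X'] parent=Z
Step 4 (left): focus=C path=0 depth=1 children=['V'] left=[] right=['P', 'S', 'X'] parent=Z
Step 5 (right): focus=P path=1 depth=1 children=[] left=['C'] right=['S', 'X'] parent=Z
Step 6 (right): focus=S path=2 depth=1 children=['F'] left=['C', 'P'] right=['X'] parent=Z
Step 7 (set A): focus=A path=2 depth=1 children=['F'] left=['C', 'P'] right=['X'] parent=Z

Answer: Z(C(V) P A(F(Y D)) X)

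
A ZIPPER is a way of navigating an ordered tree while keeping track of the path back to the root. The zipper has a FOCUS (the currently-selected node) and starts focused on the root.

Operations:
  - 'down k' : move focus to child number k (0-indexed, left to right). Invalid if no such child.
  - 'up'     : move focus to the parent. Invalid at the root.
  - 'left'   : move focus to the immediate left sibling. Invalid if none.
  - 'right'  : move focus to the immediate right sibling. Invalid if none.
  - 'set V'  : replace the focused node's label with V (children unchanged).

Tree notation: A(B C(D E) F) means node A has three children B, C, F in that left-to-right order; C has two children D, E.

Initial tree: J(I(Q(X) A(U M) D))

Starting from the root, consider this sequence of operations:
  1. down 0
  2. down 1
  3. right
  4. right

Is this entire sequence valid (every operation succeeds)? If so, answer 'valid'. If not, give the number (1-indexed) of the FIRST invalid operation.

Answer: 4

Derivation:
Step 1 (down 0): focus=I path=0 depth=1 children=['Q', 'A', 'D'] left=[] right=[] parent=J
Step 2 (down 1): focus=A path=0/1 depth=2 children=['U', 'M'] left=['Q'] right=['D'] parent=I
Step 3 (right): focus=D path=0/2 depth=2 children=[] left=['Q', 'A'] right=[] parent=I
Step 4 (right): INVALID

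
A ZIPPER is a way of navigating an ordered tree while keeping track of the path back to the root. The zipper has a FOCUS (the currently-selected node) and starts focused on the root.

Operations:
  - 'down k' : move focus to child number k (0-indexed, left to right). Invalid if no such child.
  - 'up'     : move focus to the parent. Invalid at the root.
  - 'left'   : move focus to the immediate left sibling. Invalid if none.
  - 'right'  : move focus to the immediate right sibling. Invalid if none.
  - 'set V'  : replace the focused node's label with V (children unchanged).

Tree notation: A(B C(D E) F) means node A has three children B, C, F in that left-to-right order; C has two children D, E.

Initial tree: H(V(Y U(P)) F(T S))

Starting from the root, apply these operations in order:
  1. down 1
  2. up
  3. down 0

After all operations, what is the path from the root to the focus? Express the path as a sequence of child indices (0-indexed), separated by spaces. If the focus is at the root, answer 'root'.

Answer: 0

Derivation:
Step 1 (down 1): focus=F path=1 depth=1 children=['T', 'S'] left=['V'] right=[] parent=H
Step 2 (up): focus=H path=root depth=0 children=['V', 'F'] (at root)
Step 3 (down 0): focus=V path=0 depth=1 children=['Y', 'U'] left=[] right=['F'] parent=H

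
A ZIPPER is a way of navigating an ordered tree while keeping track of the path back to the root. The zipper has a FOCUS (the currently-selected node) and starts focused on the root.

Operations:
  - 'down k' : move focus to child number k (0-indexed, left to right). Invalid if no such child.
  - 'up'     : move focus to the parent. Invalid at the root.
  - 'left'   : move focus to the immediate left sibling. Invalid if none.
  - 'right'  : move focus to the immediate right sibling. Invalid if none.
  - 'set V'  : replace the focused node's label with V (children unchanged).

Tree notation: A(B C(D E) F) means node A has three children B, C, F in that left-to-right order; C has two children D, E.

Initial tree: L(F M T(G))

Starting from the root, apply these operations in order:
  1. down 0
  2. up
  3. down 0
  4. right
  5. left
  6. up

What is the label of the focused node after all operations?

Answer: L

Derivation:
Step 1 (down 0): focus=F path=0 depth=1 children=[] left=[] right=['M', 'T'] parent=L
Step 2 (up): focus=L path=root depth=0 children=['F', 'M', 'T'] (at root)
Step 3 (down 0): focus=F path=0 depth=1 children=[] left=[] right=['M', 'T'] parent=L
Step 4 (right): focus=M path=1 depth=1 children=[] left=['F'] right=['T'] parent=L
Step 5 (left): focus=F path=0 depth=1 children=[] left=[] right=['M', 'T'] parent=L
Step 6 (up): focus=L path=root depth=0 children=['F', 'M', 'T'] (at root)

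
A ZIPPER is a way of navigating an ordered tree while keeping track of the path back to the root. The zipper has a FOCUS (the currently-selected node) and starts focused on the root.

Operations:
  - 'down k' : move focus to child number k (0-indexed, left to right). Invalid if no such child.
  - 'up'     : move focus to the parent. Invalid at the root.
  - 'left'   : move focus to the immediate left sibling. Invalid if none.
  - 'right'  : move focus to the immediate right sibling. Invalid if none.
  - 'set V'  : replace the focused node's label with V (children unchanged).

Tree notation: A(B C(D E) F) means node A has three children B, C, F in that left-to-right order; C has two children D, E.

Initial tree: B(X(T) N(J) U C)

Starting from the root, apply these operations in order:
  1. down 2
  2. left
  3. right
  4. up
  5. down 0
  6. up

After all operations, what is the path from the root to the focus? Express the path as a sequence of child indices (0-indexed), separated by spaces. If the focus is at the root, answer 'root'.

Step 1 (down 2): focus=U path=2 depth=1 children=[] left=['X', 'N'] right=['C'] parent=B
Step 2 (left): focus=N path=1 depth=1 children=['J'] left=['X'] right=['U', 'C'] parent=B
Step 3 (right): focus=U path=2 depth=1 children=[] left=['X', 'N'] right=['C'] parent=B
Step 4 (up): focus=B path=root depth=0 children=['X', 'N', 'U', 'C'] (at root)
Step 5 (down 0): focus=X path=0 depth=1 children=['T'] left=[] right=['N', 'U', 'C'] parent=B
Step 6 (up): focus=B path=root depth=0 children=['X', 'N', 'U', 'C'] (at root)

Answer: root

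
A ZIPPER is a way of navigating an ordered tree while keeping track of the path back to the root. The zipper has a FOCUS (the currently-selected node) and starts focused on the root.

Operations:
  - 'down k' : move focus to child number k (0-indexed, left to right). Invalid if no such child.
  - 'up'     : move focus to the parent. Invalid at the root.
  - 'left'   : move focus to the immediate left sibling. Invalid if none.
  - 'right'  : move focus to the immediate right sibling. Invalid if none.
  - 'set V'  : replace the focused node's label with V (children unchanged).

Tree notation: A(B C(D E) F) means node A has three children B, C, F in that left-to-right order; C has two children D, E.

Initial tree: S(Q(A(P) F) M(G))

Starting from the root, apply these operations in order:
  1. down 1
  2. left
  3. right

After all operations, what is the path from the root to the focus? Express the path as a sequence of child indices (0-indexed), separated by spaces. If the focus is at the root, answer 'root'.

Step 1 (down 1): focus=M path=1 depth=1 children=['G'] left=['Q'] right=[] parent=S
Step 2 (left): focus=Q path=0 depth=1 children=['A', 'F'] left=[] right=['M'] parent=S
Step 3 (right): focus=M path=1 depth=1 children=['G'] left=['Q'] right=[] parent=S

Answer: 1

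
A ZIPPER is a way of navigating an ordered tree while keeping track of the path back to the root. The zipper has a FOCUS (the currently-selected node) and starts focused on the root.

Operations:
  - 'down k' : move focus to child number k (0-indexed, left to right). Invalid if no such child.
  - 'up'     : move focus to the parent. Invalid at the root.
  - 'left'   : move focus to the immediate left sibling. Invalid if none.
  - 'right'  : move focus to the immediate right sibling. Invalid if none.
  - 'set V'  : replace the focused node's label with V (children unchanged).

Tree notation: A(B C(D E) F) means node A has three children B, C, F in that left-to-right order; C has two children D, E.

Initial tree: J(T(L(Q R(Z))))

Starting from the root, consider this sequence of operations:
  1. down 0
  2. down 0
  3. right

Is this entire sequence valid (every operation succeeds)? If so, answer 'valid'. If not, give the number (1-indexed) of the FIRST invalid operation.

Step 1 (down 0): focus=T path=0 depth=1 children=['L'] left=[] right=[] parent=J
Step 2 (down 0): focus=L path=0/0 depth=2 children=['Q', 'R'] left=[] right=[] parent=T
Step 3 (right): INVALID

Answer: 3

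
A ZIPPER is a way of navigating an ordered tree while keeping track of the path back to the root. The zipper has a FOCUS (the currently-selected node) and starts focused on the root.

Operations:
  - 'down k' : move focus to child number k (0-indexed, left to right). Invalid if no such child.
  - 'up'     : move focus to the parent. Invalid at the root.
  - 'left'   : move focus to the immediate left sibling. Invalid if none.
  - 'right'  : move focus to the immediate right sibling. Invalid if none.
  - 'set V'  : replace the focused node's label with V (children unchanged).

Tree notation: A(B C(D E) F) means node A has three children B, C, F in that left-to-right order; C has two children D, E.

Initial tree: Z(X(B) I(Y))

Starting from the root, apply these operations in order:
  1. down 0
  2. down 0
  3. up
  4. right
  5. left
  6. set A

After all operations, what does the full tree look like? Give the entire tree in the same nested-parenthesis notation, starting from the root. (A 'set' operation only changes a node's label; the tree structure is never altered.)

Answer: Z(A(B) I(Y))

Derivation:
Step 1 (down 0): focus=X path=0 depth=1 children=['B'] left=[] right=['I'] parent=Z
Step 2 (down 0): focus=B path=0/0 depth=2 children=[] left=[] right=[] parent=X
Step 3 (up): focus=X path=0 depth=1 children=['B'] left=[] right=['I'] parent=Z
Step 4 (right): focus=I path=1 depth=1 children=['Y'] left=['X'] right=[] parent=Z
Step 5 (left): focus=X path=0 depth=1 children=['B'] left=[] right=['I'] parent=Z
Step 6 (set A): focus=A path=0 depth=1 children=['B'] left=[] right=['I'] parent=Z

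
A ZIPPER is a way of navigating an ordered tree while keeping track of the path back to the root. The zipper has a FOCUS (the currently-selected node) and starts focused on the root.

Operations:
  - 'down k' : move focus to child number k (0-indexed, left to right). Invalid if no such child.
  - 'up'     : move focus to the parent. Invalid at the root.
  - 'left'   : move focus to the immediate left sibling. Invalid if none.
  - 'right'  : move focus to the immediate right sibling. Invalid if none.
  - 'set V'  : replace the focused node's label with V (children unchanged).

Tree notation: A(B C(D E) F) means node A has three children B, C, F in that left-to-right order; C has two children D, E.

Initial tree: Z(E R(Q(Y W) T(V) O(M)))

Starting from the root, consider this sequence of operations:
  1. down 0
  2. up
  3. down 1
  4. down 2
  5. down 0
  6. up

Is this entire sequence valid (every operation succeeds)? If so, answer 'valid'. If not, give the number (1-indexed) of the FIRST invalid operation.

Answer: valid

Derivation:
Step 1 (down 0): focus=E path=0 depth=1 children=[] left=[] right=['R'] parent=Z
Step 2 (up): focus=Z path=root depth=0 children=['E', 'R'] (at root)
Step 3 (down 1): focus=R path=1 depth=1 children=['Q', 'T', 'O'] left=['E'] right=[] parent=Z
Step 4 (down 2): focus=O path=1/2 depth=2 children=['M'] left=['Q', 'T'] right=[] parent=R
Step 5 (down 0): focus=M path=1/2/0 depth=3 children=[] left=[] right=[] parent=O
Step 6 (up): focus=O path=1/2 depth=2 children=['M'] left=['Q', 'T'] right=[] parent=R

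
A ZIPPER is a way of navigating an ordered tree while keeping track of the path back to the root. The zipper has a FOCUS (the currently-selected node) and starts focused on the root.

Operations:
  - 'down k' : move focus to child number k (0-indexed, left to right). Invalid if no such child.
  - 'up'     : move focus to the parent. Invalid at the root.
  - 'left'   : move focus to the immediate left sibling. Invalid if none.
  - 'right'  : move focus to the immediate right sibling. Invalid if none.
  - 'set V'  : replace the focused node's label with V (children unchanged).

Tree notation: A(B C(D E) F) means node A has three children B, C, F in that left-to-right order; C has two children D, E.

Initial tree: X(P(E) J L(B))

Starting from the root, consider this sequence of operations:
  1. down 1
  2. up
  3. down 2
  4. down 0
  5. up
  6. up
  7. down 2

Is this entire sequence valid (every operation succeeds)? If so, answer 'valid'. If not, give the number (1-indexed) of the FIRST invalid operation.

Answer: valid

Derivation:
Step 1 (down 1): focus=J path=1 depth=1 children=[] left=['P'] right=['L'] parent=X
Step 2 (up): focus=X path=root depth=0 children=['P', 'J', 'L'] (at root)
Step 3 (down 2): focus=L path=2 depth=1 children=['B'] left=['P', 'J'] right=[] parent=X
Step 4 (down 0): focus=B path=2/0 depth=2 children=[] left=[] right=[] parent=L
Step 5 (up): focus=L path=2 depth=1 children=['B'] left=['P', 'J'] right=[] parent=X
Step 6 (up): focus=X path=root depth=0 children=['P', 'J', 'L'] (at root)
Step 7 (down 2): focus=L path=2 depth=1 children=['B'] left=['P', 'J'] right=[] parent=X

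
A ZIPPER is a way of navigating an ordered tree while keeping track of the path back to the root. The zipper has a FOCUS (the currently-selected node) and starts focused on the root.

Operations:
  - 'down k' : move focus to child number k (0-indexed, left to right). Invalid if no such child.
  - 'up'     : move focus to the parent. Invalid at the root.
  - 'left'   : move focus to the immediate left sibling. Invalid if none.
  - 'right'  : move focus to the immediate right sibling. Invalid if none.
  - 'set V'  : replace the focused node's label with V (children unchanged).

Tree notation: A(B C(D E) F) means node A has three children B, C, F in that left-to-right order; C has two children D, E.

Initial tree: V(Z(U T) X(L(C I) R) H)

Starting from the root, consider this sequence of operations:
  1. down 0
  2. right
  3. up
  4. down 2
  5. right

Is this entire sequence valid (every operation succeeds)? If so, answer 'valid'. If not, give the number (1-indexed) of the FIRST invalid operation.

Step 1 (down 0): focus=Z path=0 depth=1 children=['U', 'T'] left=[] right=['X', 'H'] parent=V
Step 2 (right): focus=X path=1 depth=1 children=['L', 'R'] left=['Z'] right=['H'] parent=V
Step 3 (up): focus=V path=root depth=0 children=['Z', 'X', 'H'] (at root)
Step 4 (down 2): focus=H path=2 depth=1 children=[] left=['Z', 'X'] right=[] parent=V
Step 5 (right): INVALID

Answer: 5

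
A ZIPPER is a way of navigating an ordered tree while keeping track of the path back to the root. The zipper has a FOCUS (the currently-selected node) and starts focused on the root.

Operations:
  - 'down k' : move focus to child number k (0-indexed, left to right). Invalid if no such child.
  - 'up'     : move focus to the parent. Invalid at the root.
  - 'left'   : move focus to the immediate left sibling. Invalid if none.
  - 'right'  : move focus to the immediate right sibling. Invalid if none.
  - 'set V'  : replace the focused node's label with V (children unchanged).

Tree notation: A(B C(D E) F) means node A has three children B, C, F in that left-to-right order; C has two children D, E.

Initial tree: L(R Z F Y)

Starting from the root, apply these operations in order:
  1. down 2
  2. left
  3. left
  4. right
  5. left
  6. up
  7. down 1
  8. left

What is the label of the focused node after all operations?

Step 1 (down 2): focus=F path=2 depth=1 children=[] left=['R', 'Z'] right=['Y'] parent=L
Step 2 (left): focus=Z path=1 depth=1 children=[] left=['R'] right=['F', 'Y'] parent=L
Step 3 (left): focus=R path=0 depth=1 children=[] left=[] right=['Z', 'F', 'Y'] parent=L
Step 4 (right): focus=Z path=1 depth=1 children=[] left=['R'] right=['F', 'Y'] parent=L
Step 5 (left): focus=R path=0 depth=1 children=[] left=[] right=['Z', 'F', 'Y'] parent=L
Step 6 (up): focus=L path=root depth=0 children=['R', 'Z', 'F', 'Y'] (at root)
Step 7 (down 1): focus=Z path=1 depth=1 children=[] left=['R'] right=['F', 'Y'] parent=L
Step 8 (left): focus=R path=0 depth=1 children=[] left=[] right=['Z', 'F', 'Y'] parent=L

Answer: R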